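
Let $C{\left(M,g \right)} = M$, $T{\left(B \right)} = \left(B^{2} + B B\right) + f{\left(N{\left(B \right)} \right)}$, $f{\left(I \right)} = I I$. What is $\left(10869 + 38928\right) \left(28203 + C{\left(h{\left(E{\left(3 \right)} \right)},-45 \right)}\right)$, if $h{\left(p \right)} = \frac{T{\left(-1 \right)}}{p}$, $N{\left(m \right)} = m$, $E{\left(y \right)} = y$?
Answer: $1404474588$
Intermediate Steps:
$f{\left(I \right)} = I^{2}$
$T{\left(B \right)} = 3 B^{2}$ ($T{\left(B \right)} = \left(B^{2} + B B\right) + B^{2} = \left(B^{2} + B^{2}\right) + B^{2} = 2 B^{2} + B^{2} = 3 B^{2}$)
$h{\left(p \right)} = \frac{3}{p}$ ($h{\left(p \right)} = \frac{3 \left(-1\right)^{2}}{p} = \frac{3 \cdot 1}{p} = \frac{3}{p}$)
$\left(10869 + 38928\right) \left(28203 + C{\left(h{\left(E{\left(3 \right)} \right)},-45 \right)}\right) = \left(10869 + 38928\right) \left(28203 + \frac{3}{3}\right) = 49797 \left(28203 + 3 \cdot \frac{1}{3}\right) = 49797 \left(28203 + 1\right) = 49797 \cdot 28204 = 1404474588$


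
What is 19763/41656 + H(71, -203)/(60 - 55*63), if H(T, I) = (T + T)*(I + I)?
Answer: 2468844727/141838680 ≈ 17.406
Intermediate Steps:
H(T, I) = 4*I*T (H(T, I) = (2*T)*(2*I) = 4*I*T)
19763/41656 + H(71, -203)/(60 - 55*63) = 19763/41656 + (4*(-203)*71)/(60 - 55*63) = 19763*(1/41656) - 57652/(60 - 3465) = 19763/41656 - 57652/(-3405) = 19763/41656 - 57652*(-1/3405) = 19763/41656 + 57652/3405 = 2468844727/141838680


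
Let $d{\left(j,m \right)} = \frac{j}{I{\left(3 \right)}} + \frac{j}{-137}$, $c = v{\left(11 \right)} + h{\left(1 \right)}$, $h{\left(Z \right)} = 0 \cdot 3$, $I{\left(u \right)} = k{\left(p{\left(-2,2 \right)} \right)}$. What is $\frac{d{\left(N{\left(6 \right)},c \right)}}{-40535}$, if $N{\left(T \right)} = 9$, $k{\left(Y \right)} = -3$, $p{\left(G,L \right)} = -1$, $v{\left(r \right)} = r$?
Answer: $\frac{84}{1110659} \approx 7.5631 \cdot 10^{-5}$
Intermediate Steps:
$I{\left(u \right)} = -3$
$h{\left(Z \right)} = 0$
$c = 11$ ($c = 11 + 0 = 11$)
$d{\left(j,m \right)} = - \frac{140 j}{411}$ ($d{\left(j,m \right)} = \frac{j}{-3} + \frac{j}{-137} = j \left(- \frac{1}{3}\right) + j \left(- \frac{1}{137}\right) = - \frac{j}{3} - \frac{j}{137} = - \frac{140 j}{411}$)
$\frac{d{\left(N{\left(6 \right)},c \right)}}{-40535} = \frac{\left(- \frac{140}{411}\right) 9}{-40535} = \left(- \frac{420}{137}\right) \left(- \frac{1}{40535}\right) = \frac{84}{1110659}$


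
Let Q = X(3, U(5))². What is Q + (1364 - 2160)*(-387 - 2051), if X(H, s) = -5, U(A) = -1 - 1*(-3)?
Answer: 1940673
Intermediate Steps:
U(A) = 2 (U(A) = -1 + 3 = 2)
Q = 25 (Q = (-5)² = 25)
Q + (1364 - 2160)*(-387 - 2051) = 25 + (1364 - 2160)*(-387 - 2051) = 25 - 796*(-2438) = 25 + 1940648 = 1940673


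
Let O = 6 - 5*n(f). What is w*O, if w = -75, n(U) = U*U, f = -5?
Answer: 8925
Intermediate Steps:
n(U) = U**2
O = -119 (O = 6 - 5*(-5)**2 = 6 - 5*25 = 6 - 125 = -119)
w*O = -75*(-119) = 8925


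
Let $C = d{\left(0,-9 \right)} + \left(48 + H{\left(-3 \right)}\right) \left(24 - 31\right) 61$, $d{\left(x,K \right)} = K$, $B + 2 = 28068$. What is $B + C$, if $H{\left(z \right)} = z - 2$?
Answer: $9696$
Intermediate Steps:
$B = 28066$ ($B = -2 + 28068 = 28066$)
$H{\left(z \right)} = -2 + z$
$C = -18370$ ($C = -9 + \left(48 - 5\right) \left(24 - 31\right) 61 = -9 + \left(48 - 5\right) \left(-7\right) 61 = -9 + 43 \left(-7\right) 61 = -9 - 18361 = -18370$)
$B + C = 28066 - 18370 = 9696$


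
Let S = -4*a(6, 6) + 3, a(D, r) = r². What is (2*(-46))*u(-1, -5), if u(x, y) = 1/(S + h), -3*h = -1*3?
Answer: 23/35 ≈ 0.65714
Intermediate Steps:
S = -141 (S = -4*6² + 3 = -4*36 + 3 = -144 + 3 = -141)
h = 1 (h = -(-1)*3/3 = -⅓*(-3) = 1)
u(x, y) = -1/140 (u(x, y) = 1/(-141 + 1) = 1/(-140) = -1/140)
(2*(-46))*u(-1, -5) = (2*(-46))*(-1/140) = -92*(-1/140) = 23/35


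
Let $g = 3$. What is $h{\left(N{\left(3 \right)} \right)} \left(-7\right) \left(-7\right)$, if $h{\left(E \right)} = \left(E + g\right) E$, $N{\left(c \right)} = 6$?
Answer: $2646$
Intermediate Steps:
$h{\left(E \right)} = E \left(3 + E\right)$ ($h{\left(E \right)} = \left(E + 3\right) E = \left(3 + E\right) E = E \left(3 + E\right)$)
$h{\left(N{\left(3 \right)} \right)} \left(-7\right) \left(-7\right) = 6 \left(3 + 6\right) \left(-7\right) \left(-7\right) = 6 \cdot 9 \left(-7\right) \left(-7\right) = 54 \left(-7\right) \left(-7\right) = \left(-378\right) \left(-7\right) = 2646$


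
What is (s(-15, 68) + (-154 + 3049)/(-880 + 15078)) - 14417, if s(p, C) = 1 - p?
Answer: -204462503/14198 ≈ -14401.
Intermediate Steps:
(s(-15, 68) + (-154 + 3049)/(-880 + 15078)) - 14417 = ((1 - 1*(-15)) + (-154 + 3049)/(-880 + 15078)) - 14417 = ((1 + 15) + 2895/14198) - 14417 = (16 + 2895*(1/14198)) - 14417 = (16 + 2895/14198) - 14417 = 230063/14198 - 14417 = -204462503/14198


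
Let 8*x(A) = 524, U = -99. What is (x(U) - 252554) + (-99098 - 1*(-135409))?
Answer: -432355/2 ≈ -2.1618e+5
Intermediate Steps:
x(A) = 131/2 (x(A) = (1/8)*524 = 131/2)
(x(U) - 252554) + (-99098 - 1*(-135409)) = (131/2 - 252554) + (-99098 - 1*(-135409)) = -504977/2 + (-99098 + 135409) = -504977/2 + 36311 = -432355/2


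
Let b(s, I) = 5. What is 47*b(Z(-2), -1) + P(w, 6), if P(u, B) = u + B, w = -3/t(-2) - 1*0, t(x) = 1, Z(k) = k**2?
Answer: 238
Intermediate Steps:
w = -3 (w = -3/1 - 1*0 = -3*1 + 0 = -3 + 0 = -3)
P(u, B) = B + u
47*b(Z(-2), -1) + P(w, 6) = 47*5 + (6 - 3) = 235 + 3 = 238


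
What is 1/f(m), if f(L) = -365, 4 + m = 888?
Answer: -1/365 ≈ -0.0027397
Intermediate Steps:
m = 884 (m = -4 + 888 = 884)
1/f(m) = 1/(-365) = -1/365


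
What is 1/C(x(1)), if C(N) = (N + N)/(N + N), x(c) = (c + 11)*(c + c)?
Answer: 1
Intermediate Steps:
x(c) = 2*c*(11 + c) (x(c) = (11 + c)*(2*c) = 2*c*(11 + c))
C(N) = 1 (C(N) = (2*N)/((2*N)) = (2*N)*(1/(2*N)) = 1)
1/C(x(1)) = 1/1 = 1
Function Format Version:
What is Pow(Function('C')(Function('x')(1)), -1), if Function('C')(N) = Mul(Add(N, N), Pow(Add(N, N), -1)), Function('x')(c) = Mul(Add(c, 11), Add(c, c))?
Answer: 1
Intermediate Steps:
Function('x')(c) = Mul(2, c, Add(11, c)) (Function('x')(c) = Mul(Add(11, c), Mul(2, c)) = Mul(2, c, Add(11, c)))
Function('C')(N) = 1 (Function('C')(N) = Mul(Mul(2, N), Pow(Mul(2, N), -1)) = Mul(Mul(2, N), Mul(Rational(1, 2), Pow(N, -1))) = 1)
Pow(Function('C')(Function('x')(1)), -1) = Pow(1, -1) = 1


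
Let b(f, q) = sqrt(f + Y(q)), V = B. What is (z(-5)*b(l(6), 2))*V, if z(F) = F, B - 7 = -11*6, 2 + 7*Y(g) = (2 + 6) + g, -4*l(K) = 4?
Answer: 295*sqrt(7)/7 ≈ 111.50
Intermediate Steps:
l(K) = -1 (l(K) = -1/4*4 = -1)
Y(g) = 6/7 + g/7 (Y(g) = -2/7 + ((2 + 6) + g)/7 = -2/7 + (8 + g)/7 = -2/7 + (8/7 + g/7) = 6/7 + g/7)
B = -59 (B = 7 - 11*6 = 7 - 66 = -59)
V = -59
b(f, q) = sqrt(6/7 + f + q/7) (b(f, q) = sqrt(f + (6/7 + q/7)) = sqrt(6/7 + f + q/7))
(z(-5)*b(l(6), 2))*V = -5*sqrt(42 + 7*2 + 49*(-1))/7*(-59) = -5*sqrt(42 + 14 - 49)/7*(-59) = -5*sqrt(7)/7*(-59) = 295*sqrt(7)/7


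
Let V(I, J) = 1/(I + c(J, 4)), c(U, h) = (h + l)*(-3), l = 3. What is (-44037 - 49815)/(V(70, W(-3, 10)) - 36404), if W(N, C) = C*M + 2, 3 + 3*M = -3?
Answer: 4598748/1783795 ≈ 2.5781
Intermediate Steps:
M = -2 (M = -1 + (⅓)*(-3) = -1 - 1 = -2)
c(U, h) = -9 - 3*h (c(U, h) = (h + 3)*(-3) = (3 + h)*(-3) = -9 - 3*h)
W(N, C) = 2 - 2*C (W(N, C) = C*(-2) + 2 = -2*C + 2 = 2 - 2*C)
V(I, J) = 1/(-21 + I) (V(I, J) = 1/(I + (-9 - 3*4)) = 1/(I + (-9 - 12)) = 1/(I - 21) = 1/(-21 + I))
(-44037 - 49815)/(V(70, W(-3, 10)) - 36404) = (-44037 - 49815)/(1/(-21 + 70) - 36404) = -93852/(1/49 - 36404) = -93852/(-1783795/49) = -93852*(-49/1783795) = 4598748/1783795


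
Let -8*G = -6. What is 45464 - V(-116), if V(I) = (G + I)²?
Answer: 514903/16 ≈ 32181.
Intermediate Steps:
G = ¾ (G = -⅛*(-6) = ¾ ≈ 0.75000)
V(I) = (¾ + I)²
45464 - V(-116) = 45464 - (3 + 4*(-116))²/16 = 45464 - (3 - 464)²/16 = 45464 - (-461)²/16 = 45464 - 212521/16 = 514903/16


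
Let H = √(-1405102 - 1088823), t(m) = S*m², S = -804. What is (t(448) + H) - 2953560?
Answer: -164319576 + 5*I*√99757 ≈ -1.6432e+8 + 1579.2*I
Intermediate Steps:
t(m) = -804*m²
H = 5*I*√99757 (H = √(-2493925) = 5*I*√99757 ≈ 1579.2*I)
(t(448) + H) - 2953560 = (-804*448² + 5*I*√99757) - 2953560 = (-804*200704 + 5*I*√99757) - 2953560 = (-161366016 + 5*I*√99757) - 2953560 = -164319576 + 5*I*√99757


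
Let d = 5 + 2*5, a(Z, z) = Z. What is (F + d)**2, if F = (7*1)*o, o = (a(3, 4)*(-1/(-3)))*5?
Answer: 2500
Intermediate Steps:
d = 15 (d = 5 + 10 = 15)
o = 5 (o = (3*(-1/(-3)))*5 = (3*(-1*(-1/3)))*5 = (3*(1/3))*5 = 1*5 = 5)
F = 35 (F = (7*1)*5 = 7*5 = 35)
(F + d)**2 = (35 + 15)**2 = 50**2 = 2500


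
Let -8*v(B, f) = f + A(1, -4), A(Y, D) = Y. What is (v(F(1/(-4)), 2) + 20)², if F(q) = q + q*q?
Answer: 24649/64 ≈ 385.14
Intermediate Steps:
F(q) = q + q²
v(B, f) = -⅛ - f/8 (v(B, f) = -(f + 1)/8 = -(1 + f)/8 = -⅛ - f/8)
(v(F(1/(-4)), 2) + 20)² = ((-⅛ - ⅛*2) + 20)² = ((-⅛ - ¼) + 20)² = (-3/8 + 20)² = (157/8)² = 24649/64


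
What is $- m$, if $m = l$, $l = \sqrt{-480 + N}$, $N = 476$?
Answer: $- 2 i \approx - 2.0 i$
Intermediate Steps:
$l = 2 i$ ($l = \sqrt{-480 + 476} = \sqrt{-4} = 2 i \approx 2.0 i$)
$m = 2 i \approx 2.0 i$
$- m = - 2 i$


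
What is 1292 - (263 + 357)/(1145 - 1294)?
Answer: 193128/149 ≈ 1296.2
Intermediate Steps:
1292 - (263 + 357)/(1145 - 1294) = 1292 - 620/(-149) = 1292 - 620*(-1)/149 = 1292 - 1*(-620/149) = 1292 + 620/149 = 193128/149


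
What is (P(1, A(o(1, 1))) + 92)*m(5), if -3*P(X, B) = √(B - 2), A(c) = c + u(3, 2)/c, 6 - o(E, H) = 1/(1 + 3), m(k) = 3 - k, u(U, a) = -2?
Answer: -184 + √7199/69 ≈ -182.77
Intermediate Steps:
o(E, H) = 23/4 (o(E, H) = 6 - 1/(1 + 3) = 6 - 1/4 = 6 - 1*¼ = 6 - ¼ = 23/4)
A(c) = c - 2/c
P(X, B) = -√(-2 + B)/3 (P(X, B) = -√(B - 2)/3 = -√(-2 + B)/3)
(P(1, A(o(1, 1))) + 92)*m(5) = (-√(-2 + (23/4 - 2/23/4))/3 + 92)*(3 - 1*5) = (-√(-2 + (23/4 - 2*4/23))/3 + 92)*(3 - 5) = (-√(-2 + (23/4 - 8/23))/3 + 92)*(-2) = (-√(-2 + 497/92)/3 + 92)*(-2) = (-√7199/138 + 92)*(-2) = (92 - √7199/138)*(-2) = -184 + √7199/69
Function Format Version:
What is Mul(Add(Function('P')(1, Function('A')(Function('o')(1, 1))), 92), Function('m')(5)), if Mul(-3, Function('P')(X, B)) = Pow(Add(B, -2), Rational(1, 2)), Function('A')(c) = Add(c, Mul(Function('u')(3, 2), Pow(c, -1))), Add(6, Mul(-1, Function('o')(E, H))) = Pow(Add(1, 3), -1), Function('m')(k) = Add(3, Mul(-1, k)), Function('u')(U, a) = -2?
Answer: Add(-184, Mul(Rational(1, 69), Pow(7199, Rational(1, 2)))) ≈ -182.77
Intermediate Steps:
Function('o')(E, H) = Rational(23, 4) (Function('o')(E, H) = Add(6, Mul(-1, Pow(Add(1, 3), -1))) = Add(6, Mul(-1, Pow(4, -1))) = Add(6, Mul(-1, Rational(1, 4))) = Add(6, Rational(-1, 4)) = Rational(23, 4))
Function('A')(c) = Add(c, Mul(-2, Pow(c, -1)))
Function('P')(X, B) = Mul(Rational(-1, 3), Pow(Add(-2, B), Rational(1, 2))) (Function('P')(X, B) = Mul(Rational(-1, 3), Pow(Add(B, -2), Rational(1, 2))) = Mul(Rational(-1, 3), Pow(Add(-2, B), Rational(1, 2))))
Mul(Add(Function('P')(1, Function('A')(Function('o')(1, 1))), 92), Function('m')(5)) = Mul(Add(Mul(Rational(-1, 3), Pow(Add(-2, Add(Rational(23, 4), Mul(-2, Pow(Rational(23, 4), -1)))), Rational(1, 2))), 92), Add(3, Mul(-1, 5))) = Mul(Add(Mul(Rational(-1, 3), Pow(Add(-2, Add(Rational(23, 4), Mul(-2, Rational(4, 23)))), Rational(1, 2))), 92), Add(3, -5)) = Mul(Add(Mul(Rational(-1, 3), Pow(Add(-2, Add(Rational(23, 4), Rational(-8, 23))), Rational(1, 2))), 92), -2) = Mul(Add(Mul(Rational(-1, 3), Pow(Add(-2, Rational(497, 92)), Rational(1, 2))), 92), -2) = Mul(Add(Mul(Rational(-1, 3), Pow(Rational(313, 92), Rational(1, 2))), 92), -2) = Mul(Add(Mul(Rational(-1, 3), Mul(Rational(1, 46), Pow(7199, Rational(1, 2)))), 92), -2) = Mul(Add(Mul(Rational(-1, 138), Pow(7199, Rational(1, 2))), 92), -2) = Mul(Add(92, Mul(Rational(-1, 138), Pow(7199, Rational(1, 2)))), -2) = Add(-184, Mul(Rational(1, 69), Pow(7199, Rational(1, 2))))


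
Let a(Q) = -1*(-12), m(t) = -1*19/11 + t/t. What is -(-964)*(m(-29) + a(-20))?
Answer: 119536/11 ≈ 10867.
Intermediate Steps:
m(t) = -8/11 (m(t) = -19*1/11 + 1 = -19/11 + 1 = -8/11)
a(Q) = 12
-(-964)*(m(-29) + a(-20)) = -(-964)*(-8/11 + 12) = -(-964)*124/11 = -1*(-119536/11) = 119536/11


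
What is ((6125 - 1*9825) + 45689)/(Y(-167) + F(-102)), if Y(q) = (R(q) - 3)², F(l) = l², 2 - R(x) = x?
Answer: 41989/37960 ≈ 1.1061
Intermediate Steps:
R(x) = 2 - x
Y(q) = (-1 - q)² (Y(q) = ((2 - q) - 3)² = (-1 - q)²)
((6125 - 1*9825) + 45689)/(Y(-167) + F(-102)) = ((6125 - 1*9825) + 45689)/((1 - 167)² + (-102)²) = ((6125 - 9825) + 45689)/((-166)² + 10404) = (-3700 + 45689)/(27556 + 10404) = 41989/37960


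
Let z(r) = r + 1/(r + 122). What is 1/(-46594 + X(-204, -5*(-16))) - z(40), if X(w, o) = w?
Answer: -75824500/1895319 ≈ -40.006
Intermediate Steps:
z(r) = r + 1/(122 + r)
1/(-46594 + X(-204, -5*(-16))) - z(40) = 1/(-46594 - 204) - (1 + 40² + 122*40)/(122 + 40) = 1/(-46798) - (1 + 1600 + 4880)/162 = -1/46798 - 6481/162 = -75824500/1895319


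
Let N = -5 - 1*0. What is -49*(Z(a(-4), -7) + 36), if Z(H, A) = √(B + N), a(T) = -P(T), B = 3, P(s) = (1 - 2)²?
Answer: -1764 - 49*I*√2 ≈ -1764.0 - 69.297*I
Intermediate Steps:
P(s) = 1 (P(s) = (-1)² = 1)
a(T) = -1 (a(T) = -1*1 = -1)
N = -5 (N = -5 + 0 = -5)
Z(H, A) = I*√2 (Z(H, A) = √(3 - 5) = √(-2) = I*√2)
-49*(Z(a(-4), -7) + 36) = -49*(I*√2 + 36) = -49*(36 + I*√2) = -1764 - 49*I*√2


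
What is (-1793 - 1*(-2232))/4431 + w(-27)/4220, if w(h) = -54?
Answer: 3823/44310 ≈ 0.086278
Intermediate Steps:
(-1793 - 1*(-2232))/4431 + w(-27)/4220 = (-1793 - 1*(-2232))/4431 - 54/4220 = (-1793 + 2232)*(1/4431) - 54*1/4220 = 439*(1/4431) - 27/2110 = 439/4431 - 27/2110 = 3823/44310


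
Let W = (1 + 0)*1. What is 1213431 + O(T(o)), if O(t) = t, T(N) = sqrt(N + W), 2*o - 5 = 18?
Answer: 1213431 + 5*sqrt(2)/2 ≈ 1.2134e+6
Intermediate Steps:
o = 23/2 (o = 5/2 + (1/2)*18 = 5/2 + 9 = 23/2 ≈ 11.500)
W = 1 (W = 1*1 = 1)
T(N) = sqrt(1 + N) (T(N) = sqrt(N + 1) = sqrt(1 + N))
1213431 + O(T(o)) = 1213431 + sqrt(1 + 23/2) = 1213431 + sqrt(25/2) = 1213431 + 5*sqrt(2)/2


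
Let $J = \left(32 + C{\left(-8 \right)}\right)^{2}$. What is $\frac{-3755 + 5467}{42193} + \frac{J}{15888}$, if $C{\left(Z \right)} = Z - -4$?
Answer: $\frac{3767473}{41897649} \approx 0.089921$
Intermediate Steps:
$C{\left(Z \right)} = 4 + Z$ ($C{\left(Z \right)} = Z + 4 = 4 + Z$)
$J = 784$ ($J = \left(32 + \left(4 - 8\right)\right)^{2} = \left(32 - 4\right)^{2} = 28^{2} = 784$)
$\frac{-3755 + 5467}{42193} + \frac{J}{15888} = \frac{-3755 + 5467}{42193} + \frac{784}{15888} = 1712 \cdot \frac{1}{42193} + 784 \cdot \frac{1}{15888} = \frac{1712}{42193} + \frac{49}{993} = \frac{3767473}{41897649}$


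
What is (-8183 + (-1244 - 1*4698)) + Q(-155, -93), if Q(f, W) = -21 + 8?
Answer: -14138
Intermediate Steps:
Q(f, W) = -13
(-8183 + (-1244 - 1*4698)) + Q(-155, -93) = (-8183 + (-1244 - 1*4698)) - 13 = (-8183 + (-1244 - 4698)) - 13 = (-8183 - 5942) - 13 = -14125 - 13 = -14138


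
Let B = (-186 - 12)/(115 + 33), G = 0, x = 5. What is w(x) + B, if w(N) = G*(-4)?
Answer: -99/74 ≈ -1.3378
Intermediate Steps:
w(N) = 0 (w(N) = 0*(-4) = 0)
B = -99/74 (B = -198/148 = -198*1/148 = -99/74 ≈ -1.3378)
w(x) + B = 0 - 99/74 = -99/74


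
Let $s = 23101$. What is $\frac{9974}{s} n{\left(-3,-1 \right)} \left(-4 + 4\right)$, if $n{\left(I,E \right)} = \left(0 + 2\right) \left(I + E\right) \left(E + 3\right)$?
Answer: $0$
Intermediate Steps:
$n{\left(I,E \right)} = 2 \left(3 + E\right) \left(E + I\right)$ ($n{\left(I,E \right)} = 2 \left(E + I\right) \left(3 + E\right) = 2 \left(3 + E\right) \left(E + I\right)$)
$\frac{9974}{s} n{\left(-3,-1 \right)} \left(-4 + 4\right) = \frac{9974}{23101} \left(2 \left(-1\right)^{2} + 6 \left(-1\right) + 6 \left(-3\right) + 2 \left(-1\right) \left(-3\right)\right) \left(-4 + 4\right) = 9974 \cdot \frac{1}{23101} \left(2 \cdot 1 - 6 - 18 + 6\right) 0 = \frac{9974 \left(2 - 6 - 18 + 6\right) 0}{23101} = \frac{9974 \left(\left(-16\right) 0\right)}{23101} = \frac{9974}{23101} \cdot 0 = 0$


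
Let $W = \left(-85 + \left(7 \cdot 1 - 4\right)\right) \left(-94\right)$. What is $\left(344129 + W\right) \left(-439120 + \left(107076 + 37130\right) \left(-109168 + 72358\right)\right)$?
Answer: $-1867783705057260$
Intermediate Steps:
$W = 7708$ ($W = \left(-85 + \left(7 - 4\right)\right) \left(-94\right) = \left(-85 + 3\right) \left(-94\right) = \left(-82\right) \left(-94\right) = 7708$)
$\left(344129 + W\right) \left(-439120 + \left(107076 + 37130\right) \left(-109168 + 72358\right)\right) = \left(344129 + 7708\right) \left(-439120 + \left(107076 + 37130\right) \left(-109168 + 72358\right)\right) = 351837 \left(-439120 + 144206 \left(-36810\right)\right) = 351837 \left(-439120 - 5308222860\right) = 351837 \left(-5308661980\right) = -1867783705057260$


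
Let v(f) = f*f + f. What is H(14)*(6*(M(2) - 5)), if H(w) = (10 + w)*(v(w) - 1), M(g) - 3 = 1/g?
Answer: -45144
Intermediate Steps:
M(g) = 3 + 1/g
v(f) = f + f² (v(f) = f² + f = f + f²)
H(w) = (-1 + w*(1 + w))*(10 + w) (H(w) = (10 + w)*(w*(1 + w) - 1) = (10 + w)*(-1 + w*(1 + w)) = (-1 + w*(1 + w))*(10 + w))
H(14)*(6*(M(2) - 5)) = (-10 + 14³ + 9*14 + 11*14²)*(6*((3 + 1/2) - 5)) = (-10 + 2744 + 126 + 11*196)*(6*((3 + ½) - 5)) = (-10 + 2744 + 126 + 2156)*(6*(7/2 - 5)) = 5016*(6*(-3/2)) = 5016*(-9) = -45144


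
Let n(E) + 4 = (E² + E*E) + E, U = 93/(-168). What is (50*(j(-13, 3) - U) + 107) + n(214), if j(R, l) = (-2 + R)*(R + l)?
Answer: 2784227/28 ≈ 99437.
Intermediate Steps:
U = -31/56 (U = 93*(-1/168) = -31/56 ≈ -0.55357)
n(E) = -4 + E + 2*E² (n(E) = -4 + ((E² + E*E) + E) = -4 + ((E² + E²) + E) = -4 + (2*E² + E) = -4 + (E + 2*E²) = -4 + E + 2*E²)
(50*(j(-13, 3) - U) + 107) + n(214) = (50*(((-13)² - 2*(-13) - 2*3 - 13*3) - 1*(-31/56)) + 107) + (-4 + 214 + 2*214²) = (50*((169 + 26 - 6 - 39) + 31/56) + 107) + (-4 + 214 + 2*45796) = (50*(150 + 31/56) + 107) + (-4 + 214 + 91592) = (50*(8431/56) + 107) + 91802 = (210775/28 + 107) + 91802 = 213771/28 + 91802 = 2784227/28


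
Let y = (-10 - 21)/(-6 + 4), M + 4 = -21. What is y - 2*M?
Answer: 131/2 ≈ 65.500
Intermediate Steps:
M = -25 (M = -4 - 21 = -25)
y = 31/2 (y = -31/(-2) = -31*(-1/2) = 31/2 ≈ 15.500)
y - 2*M = 31/2 - 2*(-25) = 31/2 + 50 = 131/2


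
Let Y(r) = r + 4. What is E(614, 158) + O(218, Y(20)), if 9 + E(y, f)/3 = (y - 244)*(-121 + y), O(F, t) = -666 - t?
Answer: 546513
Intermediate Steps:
Y(r) = 4 + r
E(y, f) = -27 + 3*(-244 + y)*(-121 + y) (E(y, f) = -27 + 3*((y - 244)*(-121 + y)) = -27 + 3*((-244 + y)*(-121 + y)) = -27 + 3*(-244 + y)*(-121 + y))
E(614, 158) + O(218, Y(20)) = (88545 - 1095*614 + 3*614**2) + (-666 - (4 + 20)) = (88545 - 672330 + 3*376996) + (-666 - 1*24) = (88545 - 672330 + 1130988) + (-666 - 24) = 547203 - 690 = 546513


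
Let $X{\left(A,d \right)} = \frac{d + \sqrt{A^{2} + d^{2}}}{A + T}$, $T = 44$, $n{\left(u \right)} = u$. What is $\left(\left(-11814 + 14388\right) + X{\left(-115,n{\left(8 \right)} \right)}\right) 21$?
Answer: $\frac{3837666}{71} - \frac{21 \sqrt{13289}}{71} \approx 54018.0$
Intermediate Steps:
$X{\left(A,d \right)} = \frac{d + \sqrt{A^{2} + d^{2}}}{44 + A}$ ($X{\left(A,d \right)} = \frac{d + \sqrt{A^{2} + d^{2}}}{A + 44} = \frac{d + \sqrt{A^{2} + d^{2}}}{44 + A}$)
$\left(\left(-11814 + 14388\right) + X{\left(-115,n{\left(8 \right)} \right)}\right) 21 = \left(\left(-11814 + 14388\right) + \frac{8 + \sqrt{\left(-115\right)^{2} + 8^{2}}}{44 - 115}\right) 21 = \left(2574 + \frac{8 + \sqrt{13225 + 64}}{-71}\right) 21 = \left(2574 - \frac{8 + \sqrt{13289}}{71}\right) 21 = \left(2574 - \left(\frac{8}{71} + \frac{\sqrt{13289}}{71}\right)\right) 21 = \left(\frac{182746}{71} - \frac{\sqrt{13289}}{71}\right) 21 = \frac{3837666}{71} - \frac{21 \sqrt{13289}}{71}$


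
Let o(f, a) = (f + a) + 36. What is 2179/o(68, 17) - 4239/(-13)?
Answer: 541246/1573 ≈ 344.08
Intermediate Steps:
o(f, a) = 36 + a + f (o(f, a) = (a + f) + 36 = 36 + a + f)
2179/o(68, 17) - 4239/(-13) = 2179/(36 + 17 + 68) - 4239/(-13) = 2179/121 - 4239*(-1/13) = 2179*(1/121) + 4239/13 = 2179/121 + 4239/13 = 541246/1573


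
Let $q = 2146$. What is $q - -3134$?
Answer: $5280$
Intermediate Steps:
$q - -3134 = 2146 - -3134 = 2146 + 3134 = 5280$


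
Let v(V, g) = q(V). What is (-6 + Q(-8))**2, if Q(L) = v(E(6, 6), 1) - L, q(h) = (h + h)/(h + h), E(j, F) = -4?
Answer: 9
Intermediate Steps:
q(h) = 1 (q(h) = (2*h)/((2*h)) = (2*h)*(1/(2*h)) = 1)
v(V, g) = 1
Q(L) = 1 - L
(-6 + Q(-8))**2 = (-6 + (1 - 1*(-8)))**2 = (-6 + (1 + 8))**2 = (-6 + 9)**2 = 3**2 = 9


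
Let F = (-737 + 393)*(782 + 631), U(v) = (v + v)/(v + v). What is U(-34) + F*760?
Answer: -369414719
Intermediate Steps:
U(v) = 1 (U(v) = (2*v)/((2*v)) = (2*v)*(1/(2*v)) = 1)
F = -486072 (F = -344*1413 = -486072)
U(-34) + F*760 = 1 - 486072*760 = 1 - 369414720 = -369414719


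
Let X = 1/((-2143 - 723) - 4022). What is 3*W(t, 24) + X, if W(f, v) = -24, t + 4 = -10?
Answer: -495937/6888 ≈ -72.000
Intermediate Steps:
t = -14 (t = -4 - 10 = -14)
X = -1/6888 (X = 1/(-2866 - 4022) = 1/(-6888) = -1/6888 ≈ -0.00014518)
3*W(t, 24) + X = 3*(-24) - 1/6888 = -72 - 1/6888 = -495937/6888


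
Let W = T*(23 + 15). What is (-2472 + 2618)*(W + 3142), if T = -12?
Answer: 392156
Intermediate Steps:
W = -456 (W = -12*(23 + 15) = -12*38 = -456)
(-2472 + 2618)*(W + 3142) = (-2472 + 2618)*(-456 + 3142) = 146*2686 = 392156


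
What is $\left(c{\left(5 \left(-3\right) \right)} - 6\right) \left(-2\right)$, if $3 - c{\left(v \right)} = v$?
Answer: $-24$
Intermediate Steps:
$c{\left(v \right)} = 3 - v$
$\left(c{\left(5 \left(-3\right) \right)} - 6\right) \left(-2\right) = \left(\left(3 - 5 \left(-3\right)\right) - 6\right) \left(-2\right) = \left(\left(3 - -15\right) - 6\right) \left(-2\right) = \left(\left(3 + 15\right) - 6\right) \left(-2\right) = \left(18 - 6\right) \left(-2\right) = 12 \left(-2\right) = -24$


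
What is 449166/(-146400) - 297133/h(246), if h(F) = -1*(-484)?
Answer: -1821569481/2952400 ≈ -616.98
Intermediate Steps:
h(F) = 484
449166/(-146400) - 297133/h(246) = 449166/(-146400) - 297133/484 = 449166*(-1/146400) - 297133*1/484 = -74861/24400 - 297133/484 = -1821569481/2952400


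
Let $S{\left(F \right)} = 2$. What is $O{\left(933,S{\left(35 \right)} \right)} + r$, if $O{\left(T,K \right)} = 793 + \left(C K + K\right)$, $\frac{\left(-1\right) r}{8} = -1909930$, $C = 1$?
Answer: $15280237$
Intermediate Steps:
$r = 15279440$ ($r = \left(-8\right) \left(-1909930\right) = 15279440$)
$O{\left(T,K \right)} = 793 + 2 K$ ($O{\left(T,K \right)} = 793 + \left(1 K + K\right) = 793 + \left(K + K\right) = 793 + 2 K$)
$O{\left(933,S{\left(35 \right)} \right)} + r = \left(793 + 2 \cdot 2\right) + 15279440 = \left(793 + 4\right) + 15279440 = 797 + 15279440 = 15280237$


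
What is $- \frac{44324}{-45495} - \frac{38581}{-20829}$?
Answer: $\frac{892822397}{315871785} \approx 2.8265$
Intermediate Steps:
$- \frac{44324}{-45495} - \frac{38581}{-20829} = \left(-44324\right) \left(- \frac{1}{45495}\right) - - \frac{38581}{20829} = \frac{44324}{45495} + \frac{38581}{20829} = \frac{892822397}{315871785}$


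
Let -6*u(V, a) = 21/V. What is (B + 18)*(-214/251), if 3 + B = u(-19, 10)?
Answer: -61739/4769 ≈ -12.946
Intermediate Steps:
u(V, a) = -7/(2*V)
B = -107/38 (B = -3 - 7/2/(-19) = -3 - 7/2*(-1/19) = -3 + 7/38 = -107/38 ≈ -2.8158)
(B + 18)*(-214/251) = (-107/38 + 18)*(-214/251) = 577*(-214*1/251)/38 = (577/38)*(-214/251) = -61739/4769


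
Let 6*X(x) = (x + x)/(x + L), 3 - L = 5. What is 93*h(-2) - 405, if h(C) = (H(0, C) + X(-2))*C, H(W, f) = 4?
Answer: -1180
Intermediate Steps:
L = -2 (L = 3 - 1*5 = 3 - 5 = -2)
X(x) = x/(3*(-2 + x)) (X(x) = ((x + x)/(x - 2))/6 = ((2*x)/(-2 + x))/6 = (2*x/(-2 + x))/6 = x/(3*(-2 + x)))
h(C) = 25*C/6 (h(C) = (4 + (⅓)*(-2)/(-2 - 2))*C = (4 + (⅓)*(-2)/(-4))*C = (4 + (⅓)*(-2)*(-¼))*C = (4 + ⅙)*C = 25*C/6)
93*h(-2) - 405 = 93*((25/6)*(-2)) - 405 = 93*(-25/3) - 405 = -775 - 405 = -1180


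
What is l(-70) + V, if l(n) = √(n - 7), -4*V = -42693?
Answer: 42693/4 + I*√77 ≈ 10673.0 + 8.775*I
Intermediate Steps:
V = 42693/4 (V = -¼*(-42693) = 42693/4 ≈ 10673.)
l(n) = √(-7 + n)
l(-70) + V = √(-7 - 70) + 42693/4 = √(-77) + 42693/4 = I*√77 + 42693/4 = 42693/4 + I*√77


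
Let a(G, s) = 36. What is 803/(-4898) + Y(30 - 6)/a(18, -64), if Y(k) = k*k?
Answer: 77565/4898 ≈ 15.836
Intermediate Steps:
Y(k) = k²
803/(-4898) + Y(30 - 6)/a(18, -64) = 803/(-4898) + (30 - 6)²/36 = 803*(-1/4898) + 24²*(1/36) = -803/4898 + 576*(1/36) = -803/4898 + 16 = 77565/4898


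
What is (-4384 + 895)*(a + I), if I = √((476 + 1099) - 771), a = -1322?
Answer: 4612458 - 6978*√201 ≈ 4.5135e+6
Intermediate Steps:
I = 2*√201 (I = √(1575 - 771) = √804 = 2*√201 ≈ 28.355)
(-4384 + 895)*(a + I) = (-4384 + 895)*(-1322 + 2*√201) = -3489*(-1322 + 2*√201) = 4612458 - 6978*√201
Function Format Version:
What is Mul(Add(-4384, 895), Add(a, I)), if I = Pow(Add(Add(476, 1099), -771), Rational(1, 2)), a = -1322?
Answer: Add(4612458, Mul(-6978, Pow(201, Rational(1, 2)))) ≈ 4.5135e+6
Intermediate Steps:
I = Mul(2, Pow(201, Rational(1, 2))) (I = Pow(Add(1575, -771), Rational(1, 2)) = Pow(804, Rational(1, 2)) = Mul(2, Pow(201, Rational(1, 2))) ≈ 28.355)
Mul(Add(-4384, 895), Add(a, I)) = Mul(Add(-4384, 895), Add(-1322, Mul(2, Pow(201, Rational(1, 2))))) = Mul(-3489, Add(-1322, Mul(2, Pow(201, Rational(1, 2))))) = Add(4612458, Mul(-6978, Pow(201, Rational(1, 2))))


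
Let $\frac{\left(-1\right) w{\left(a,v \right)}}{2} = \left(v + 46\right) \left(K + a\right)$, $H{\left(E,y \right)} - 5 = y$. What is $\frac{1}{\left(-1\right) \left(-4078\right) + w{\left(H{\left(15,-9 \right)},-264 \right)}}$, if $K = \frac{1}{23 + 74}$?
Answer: $\frac{97}{226834} \approx 0.00042763$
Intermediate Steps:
$K = \frac{1}{97} \approx 0.010309$
$H{\left(E,y \right)} = 5 + y$
$w{\left(a,v \right)} = - 2 \left(46 + v\right) \left(\frac{1}{97} + a\right)$ ($w{\left(a,v \right)} = - 2 \left(v + 46\right) \left(\frac{1}{97} + a\right) = - 2 \left(46 + v\right) \left(\frac{1}{97} + a\right)$)
$\frac{1}{\left(-1\right) \left(-4078\right) + w{\left(H{\left(15,-9 \right)},-264 \right)}} = \frac{1}{\left(-1\right) \left(-4078\right) - \left(- \frac{436}{97} + 92 \left(5 - 9\right) + 2 \left(5 - 9\right) \left(-264\right)\right)} = \frac{1}{4078 - \left(- \frac{36132}{97} + 2112\right)} = \frac{1}{4078 + \left(- \frac{92}{97} + 368 + \frac{528}{97} - 2112\right)} = \frac{1}{4078 - \frac{168732}{97}} = \frac{1}{\frac{226834}{97}} = \frac{97}{226834}$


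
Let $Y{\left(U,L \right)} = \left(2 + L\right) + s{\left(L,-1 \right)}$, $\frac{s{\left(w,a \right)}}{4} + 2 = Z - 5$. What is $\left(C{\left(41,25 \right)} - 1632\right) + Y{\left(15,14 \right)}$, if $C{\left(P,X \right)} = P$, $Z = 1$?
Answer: $-1599$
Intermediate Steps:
$s{\left(w,a \right)} = -24$ ($s{\left(w,a \right)} = -8 + 4 \left(1 - 5\right) = -8 + 4 \left(-4\right) = -8 - 16 = -24$)
$Y{\left(U,L \right)} = -22 + L$ ($Y{\left(U,L \right)} = \left(2 + L\right) - 24 = -22 + L$)
$\left(C{\left(41,25 \right)} - 1632\right) + Y{\left(15,14 \right)} = \left(41 - 1632\right) + \left(-22 + 14\right) = -1591 - 8 = -1599$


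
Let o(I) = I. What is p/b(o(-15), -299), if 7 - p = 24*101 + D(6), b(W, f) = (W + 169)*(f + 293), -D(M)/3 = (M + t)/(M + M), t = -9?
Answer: 9671/3696 ≈ 2.6166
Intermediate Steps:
D(M) = -3*(-9 + M)/(2*M) (D(M) = -3*(M - 9)/(M + M) = -3*(-9 + M)/(2*M))
b(W, f) = (169 + W)*(293 + f)
p = -9671/4 (p = 7 - (24*101 + (3/2)*(9 - 1*6)/6) = 7 - (2424 + (3/2)*(⅙)*(9 - 6)) = 7 - (2424 + (3/2)*(⅙)*3) = 7 - (2424 + ¾) = 7 - 1*9699/4 = 7 - 9699/4 = -9671/4 ≈ -2417.8)
p/b(o(-15), -299) = -9671/(4*(49517 + 169*(-299) + 293*(-15) - 15*(-299))) = -9671/(4*(49517 - 50531 - 4395 + 4485)) = -9671/4/(-924) = -9671/4*(-1/924) = 9671/3696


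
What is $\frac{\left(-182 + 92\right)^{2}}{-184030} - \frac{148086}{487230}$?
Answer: $- \frac{519980493}{1494415615} \approx -0.34795$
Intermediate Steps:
$\frac{\left(-182 + 92\right)^{2}}{-184030} - \frac{148086}{487230} = \left(-90\right)^{2} \left(- \frac{1}{184030}\right) - \frac{24681}{81205} = 8100 \left(- \frac{1}{184030}\right) - \frac{24681}{81205} = - \frac{810}{18403} - \frac{24681}{81205} = - \frac{519980493}{1494415615}$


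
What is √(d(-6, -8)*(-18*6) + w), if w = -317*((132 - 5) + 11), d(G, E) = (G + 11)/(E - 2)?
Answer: 2*I*√10923 ≈ 209.03*I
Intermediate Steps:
d(G, E) = (11 + G)/(-2 + E)
w = -43746 (w = -317*(127 + 11) = -317*138 = -43746)
√(d(-6, -8)*(-18*6) + w) = √(((11 - 6)/(-2 - 8))*(-18*6) - 43746) = √((5/(-10))*(-108) - 43746) = √(-⅒*5*(-108) - 43746) = √(-½*(-108) - 43746) = √(54 - 43746) = √(-43692) = 2*I*√10923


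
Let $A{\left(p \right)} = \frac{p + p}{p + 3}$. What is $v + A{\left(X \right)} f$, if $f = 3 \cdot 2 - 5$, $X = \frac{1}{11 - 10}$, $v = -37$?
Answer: $- \frac{73}{2} \approx -36.5$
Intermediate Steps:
$X = 1$ ($X = 1^{-1} = 1$)
$A{\left(p \right)} = \frac{2 p}{3 + p}$
$f = 1$ ($f = 6 - 5 = 1$)
$v + A{\left(X \right)} f = -37 + 2 \cdot 1 \frac{1}{3 + 1} \cdot 1 = -37 + 2 \cdot 1 \cdot \frac{1}{4} \cdot 1 = -37 + \frac{1}{2} \cdot 1 = -37 + \frac{1}{2} = - \frac{73}{2}$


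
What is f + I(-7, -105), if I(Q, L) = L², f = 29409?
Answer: 40434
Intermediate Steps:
f + I(-7, -105) = 29409 + (-105)² = 29409 + 11025 = 40434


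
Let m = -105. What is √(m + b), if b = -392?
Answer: I*√497 ≈ 22.293*I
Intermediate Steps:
√(m + b) = √(-105 - 392) = √(-497) = I*√497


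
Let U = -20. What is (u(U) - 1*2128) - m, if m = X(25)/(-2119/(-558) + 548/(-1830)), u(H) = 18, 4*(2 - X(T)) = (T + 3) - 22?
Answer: -1256233505/595331 ≈ -2110.1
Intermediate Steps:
X(T) = 27/4 - T/4 (X(T) = 2 - ((T + 3) - 22)/4 = 2 - ((3 + T) - 22)/4 = 2 - (-19 + T)/4 = 2 + (19/4 - T/4) = 27/4 - T/4)
m = 85095/595331 (m = (27/4 - ¼*25)/(-2119/(-558) + 548/(-1830)) = (27/4 - 25/4)/(-2119*(-1/558) + 548*(-1/1830)) = 1/(2*(2119/558 - 274/915)) = 1/(2*(595331/170190)) = (½)*(170190/595331) = 85095/595331 ≈ 0.14294)
(u(U) - 1*2128) - m = (18 - 1*2128) - 1*85095/595331 = (18 - 2128) - 85095/595331 = -2110 - 85095/595331 = -1256233505/595331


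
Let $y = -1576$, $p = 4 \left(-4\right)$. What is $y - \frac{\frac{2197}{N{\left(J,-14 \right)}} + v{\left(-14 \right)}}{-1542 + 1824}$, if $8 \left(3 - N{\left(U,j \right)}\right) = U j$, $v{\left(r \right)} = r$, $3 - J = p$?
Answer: $- \frac{32224699}{20445} \approx -1576.2$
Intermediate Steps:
$p = -16$
$J = 19$ ($J = 3 - -16 = 3 + 16 = 19$)
$N{\left(U,j \right)} = 3 - \frac{U j}{8}$
$y - \frac{\frac{2197}{N{\left(J,-14 \right)}} + v{\left(-14 \right)}}{-1542 + 1824} = -1576 - \frac{\frac{2197}{3 - \frac{19}{8} \left(-14\right)} - 14}{-1542 + 1824} = -1576 - \frac{\frac{2197}{3 + \frac{133}{4}} - 14}{282} = -1576 - \left(\frac{2197}{\frac{145}{4}} - 14\right) \frac{1}{282} = -1576 - \left(2197 \cdot \frac{4}{145} - 14\right) \frac{1}{282} = -1576 - \left(\frac{8788}{145} - 14\right) \frac{1}{282} = -1576 - \frac{6758}{145} \cdot \frac{1}{282} = -1576 - \frac{3379}{20445} = - \frac{32224699}{20445}$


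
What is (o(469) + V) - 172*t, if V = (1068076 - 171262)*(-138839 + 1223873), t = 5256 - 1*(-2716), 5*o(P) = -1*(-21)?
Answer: 4865361552481/5 ≈ 9.7307e+11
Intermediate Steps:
o(P) = 21/5 (o(P) = (-1*(-21))/5 = (⅕)*21 = 21/5)
t = 7972 (t = 5256 + 2716 = 7972)
V = 973073681676 (V = 896814*1085034 = 973073681676)
(o(469) + V) - 172*t = (21/5 + 973073681676) - 172*7972 = 4865368408401/5 - 1371184 = 4865361552481/5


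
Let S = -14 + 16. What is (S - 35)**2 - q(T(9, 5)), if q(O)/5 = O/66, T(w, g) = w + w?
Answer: 11964/11 ≈ 1087.6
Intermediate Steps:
T(w, g) = 2*w
q(O) = 5*O/66 (q(O) = 5*(O/66) = 5*O/66)
S = 2
(S - 35)**2 - q(T(9, 5)) = (2 - 35)**2 - 5*2*9/66 = (-33)**2 - 5*18/66 = 1089 - 1*15/11 = 1089 - 15/11 = 11964/11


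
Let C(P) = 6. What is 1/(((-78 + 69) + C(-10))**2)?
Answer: 1/9 ≈ 0.11111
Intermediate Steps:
1/(((-78 + 69) + C(-10))**2) = 1/(((-78 + 69) + 6)**2) = 1/((-9 + 6)**2) = 1/((-3)**2) = 1/9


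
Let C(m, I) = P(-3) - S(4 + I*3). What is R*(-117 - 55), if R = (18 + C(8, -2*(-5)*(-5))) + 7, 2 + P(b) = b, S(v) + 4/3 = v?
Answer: -86344/3 ≈ -28781.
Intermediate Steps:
S(v) = -4/3 + v
P(b) = -2 + b
C(m, I) = -23/3 - 3*I (C(m, I) = (-2 - 3) - (-4/3 + (4 + I*3)) = -5 - (-4/3 + (4 + 3*I)) = -5 - (8/3 + 3*I) = -5 + (-8/3 - 3*I) = -23/3 - 3*I)
R = 502/3 (R = (18 + (-23/3 - 3*(-2*(-5))*(-5))) + 7 = (18 + (-23/3 - 30*(-5))) + 7 = (18 + (-23/3 - 3*(-50))) + 7 = (18 + (-23/3 + 150)) + 7 = (18 + 427/3) + 7 = 481/3 + 7 = 502/3 ≈ 167.33)
R*(-117 - 55) = 502*(-117 - 55)/3 = (502/3)*(-172) = -86344/3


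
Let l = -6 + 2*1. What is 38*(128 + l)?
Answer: 4712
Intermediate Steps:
l = -4 (l = -6 + 2 = -4)
38*(128 + l) = 38*(128 - 4) = 38*124 = 4712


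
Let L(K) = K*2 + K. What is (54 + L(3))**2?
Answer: 3969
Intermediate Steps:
L(K) = 3*K (L(K) = 2*K + K = 3*K)
(54 + L(3))**2 = (54 + 3*3)**2 = (54 + 9)**2 = 63**2 = 3969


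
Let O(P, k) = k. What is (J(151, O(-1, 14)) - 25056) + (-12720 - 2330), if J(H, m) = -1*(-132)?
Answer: -39974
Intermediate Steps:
J(H, m) = 132
(J(151, O(-1, 14)) - 25056) + (-12720 - 2330) = (132 - 25056) + (-12720 - 2330) = -24924 - 15050 = -39974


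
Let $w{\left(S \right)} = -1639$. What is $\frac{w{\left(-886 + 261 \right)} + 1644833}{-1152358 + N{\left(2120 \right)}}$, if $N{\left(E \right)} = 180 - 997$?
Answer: $- \frac{1643194}{1153175} \approx -1.4249$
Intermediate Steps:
$N{\left(E \right)} = -817$ ($N{\left(E \right)} = 180 - 997 = -817$)
$\frac{w{\left(-886 + 261 \right)} + 1644833}{-1152358 + N{\left(2120 \right)}} = \frac{-1639 + 1644833}{-1152358 - 817} = \frac{1643194}{-1153175} = 1643194 \left(- \frac{1}{1153175}\right) = - \frac{1643194}{1153175}$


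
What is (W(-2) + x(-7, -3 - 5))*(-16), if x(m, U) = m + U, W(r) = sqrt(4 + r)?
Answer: 240 - 16*sqrt(2) ≈ 217.37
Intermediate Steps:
x(m, U) = U + m
(W(-2) + x(-7, -3 - 5))*(-16) = (sqrt(4 - 2) + ((-3 - 5) - 7))*(-16) = (sqrt(2) + (-8 - 7))*(-16) = (sqrt(2) - 15)*(-16) = (-15 + sqrt(2))*(-16) = 240 - 16*sqrt(2)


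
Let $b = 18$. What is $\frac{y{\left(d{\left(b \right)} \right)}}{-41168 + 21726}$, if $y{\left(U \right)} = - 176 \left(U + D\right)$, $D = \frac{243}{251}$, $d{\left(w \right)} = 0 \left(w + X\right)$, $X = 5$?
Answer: $\frac{21384}{2439971} \approx 0.008764$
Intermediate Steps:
$d{\left(w \right)} = 0$ ($d{\left(w \right)} = 0 \left(w + 5\right) = 0 \left(5 + w\right) = 0$)
$D = \frac{243}{251}$ ($D = 243 \cdot \frac{1}{251} = \frac{243}{251} \approx 0.96813$)
$y{\left(U \right)} = - \frac{42768}{251} - 176 U$ ($y{\left(U \right)} = - 176 \left(U + \frac{243}{251}\right) = - 176 \left(\frac{243}{251} + U\right) = - \frac{42768}{251} - 176 U$)
$\frac{y{\left(d{\left(b \right)} \right)}}{-41168 + 21726} = \frac{- \frac{42768}{251} - 0}{-41168 + 21726} = \frac{- \frac{42768}{251} + 0}{-19442} = \left(- \frac{42768}{251}\right) \left(- \frac{1}{19442}\right) = \frac{21384}{2439971}$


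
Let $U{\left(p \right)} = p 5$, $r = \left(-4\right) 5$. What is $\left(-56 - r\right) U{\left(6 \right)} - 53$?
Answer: $-1133$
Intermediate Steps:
$r = -20$
$U{\left(p \right)} = 5 p$
$\left(-56 - r\right) U{\left(6 \right)} - 53 = \left(-56 - -20\right) 5 \cdot 6 - 53 = \left(-56 + 20\right) 30 - 53 = \left(-36\right) 30 - 53 = -1080 - 53 = -1133$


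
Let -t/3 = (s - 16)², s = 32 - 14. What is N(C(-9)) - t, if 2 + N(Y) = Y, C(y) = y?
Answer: 1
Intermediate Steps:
s = 18
N(Y) = -2 + Y
t = -12 (t = -3*(18 - 16)² = -3*2² = -3*4 = -12)
N(C(-9)) - t = (-2 - 9) - 1*(-12) = -11 + 12 = 1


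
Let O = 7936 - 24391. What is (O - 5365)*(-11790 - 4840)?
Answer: 362866600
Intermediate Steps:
O = -16455
(O - 5365)*(-11790 - 4840) = (-16455 - 5365)*(-11790 - 4840) = -21820*(-16630) = 362866600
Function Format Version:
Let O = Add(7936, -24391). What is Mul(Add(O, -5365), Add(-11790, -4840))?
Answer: 362866600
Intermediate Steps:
O = -16455
Mul(Add(O, -5365), Add(-11790, -4840)) = Mul(Add(-16455, -5365), Add(-11790, -4840)) = Mul(-21820, -16630) = 362866600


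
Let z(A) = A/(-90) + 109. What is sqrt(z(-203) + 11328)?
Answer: sqrt(10295330)/30 ≈ 106.95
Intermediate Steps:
z(A) = 109 - A/90 (z(A) = A*(-1/90) + 109 = -A/90 + 109 = 109 - A/90)
sqrt(z(-203) + 11328) = sqrt((109 - 1/90*(-203)) + 11328) = sqrt((109 + 203/90) + 11328) = sqrt(10013/90 + 11328) = sqrt(1029533/90) = sqrt(10295330)/30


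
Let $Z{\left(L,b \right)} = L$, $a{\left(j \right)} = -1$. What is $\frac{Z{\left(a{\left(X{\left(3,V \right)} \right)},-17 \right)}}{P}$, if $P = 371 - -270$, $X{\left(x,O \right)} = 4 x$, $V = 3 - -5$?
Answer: $- \frac{1}{641} \approx -0.0015601$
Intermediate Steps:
$V = 8$ ($V = 3 + 5 = 8$)
$P = 641$ ($P = 371 + 270 = 641$)
$\frac{Z{\left(a{\left(X{\left(3,V \right)} \right)},-17 \right)}}{P} = - \frac{1}{641}$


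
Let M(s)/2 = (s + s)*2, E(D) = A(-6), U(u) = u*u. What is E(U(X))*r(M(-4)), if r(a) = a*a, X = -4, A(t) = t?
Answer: -6144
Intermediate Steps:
U(u) = u**2
E(D) = -6
M(s) = 8*s (M(s) = 2*((s + s)*2) = 2*((2*s)*2) = 2*(4*s) = 8*s)
r(a) = a**2
E(U(X))*r(M(-4)) = -6*(8*(-4))**2 = -6*(-32)**2 = -6*1024 = -6144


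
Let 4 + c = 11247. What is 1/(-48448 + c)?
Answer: -1/37205 ≈ -2.6878e-5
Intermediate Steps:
c = 11243 (c = -4 + 11247 = 11243)
1/(-48448 + c) = 1/(-48448 + 11243) = 1/(-37205) = -1/37205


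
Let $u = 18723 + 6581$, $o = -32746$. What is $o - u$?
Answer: $-58050$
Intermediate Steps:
$u = 25304$
$o - u = -32746 - 25304 = -58050$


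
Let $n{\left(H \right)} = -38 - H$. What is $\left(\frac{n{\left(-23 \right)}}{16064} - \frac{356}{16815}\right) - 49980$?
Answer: $- \frac{13500411647809}{270116160} \approx -49980.0$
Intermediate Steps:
$\left(\frac{n{\left(-23 \right)}}{16064} - \frac{356}{16815}\right) - 49980 = \left(\frac{-38 - -23}{16064} - \frac{356}{16815}\right) - 49980 = \left(\left(-38 + 23\right) \frac{1}{16064} - \frac{356}{16815}\right) - 49980 = \left(\left(-15\right) \frac{1}{16064} - \frac{356}{16815}\right) - 49980 = \left(- \frac{15}{16064} - \frac{356}{16815}\right) - 49980 = - \frac{5971009}{270116160} - 49980 = - \frac{13500411647809}{270116160}$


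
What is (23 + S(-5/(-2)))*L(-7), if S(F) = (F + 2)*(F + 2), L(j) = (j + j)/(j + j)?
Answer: 173/4 ≈ 43.250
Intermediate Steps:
L(j) = 1 (L(j) = (2*j)/((2*j)) = (2*j)*(1/(2*j)) = 1)
S(F) = (2 + F)**2 (S(F) = (2 + F)*(2 + F) = (2 + F)**2)
(23 + S(-5/(-2)))*L(-7) = (23 + (2 - 5/(-2))**2)*1 = (23 + (2 - 5*(-1/2))**2)*1 = (23 + (2 + 5/2)**2)*1 = (23 + (9/2)**2)*1 = (23 + 81/4)*1 = (173/4)*1 = 173/4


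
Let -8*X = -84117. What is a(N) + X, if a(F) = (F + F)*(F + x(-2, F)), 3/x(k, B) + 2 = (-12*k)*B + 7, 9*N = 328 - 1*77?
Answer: 15823205635/1310904 ≈ 12070.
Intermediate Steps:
X = 84117/8 (X = -⅛*(-84117) = 84117/8 ≈ 10515.)
N = 251/9 (N = (328 - 1*77)/9 = (328 - 77)/9 = (⅑)*251 = 251/9 ≈ 27.889)
x(k, B) = 3/(5 - 12*B*k) (x(k, B) = 3/(-2 + ((-12*k)*B + 7)) = 3/(-2 + (-12*B*k + 7)) = 3/(-2 + (7 - 12*B*k)) = 3/(5 - 12*B*k))
a(F) = 2*F*(F - 3/(-5 - 24*F)) (a(F) = (F + F)*(F - 3/(-5 + 12*F*(-2))) = (2*F)*(F - 3/(-5 - 24*F)) = 2*F*(F - 3/(-5 - 24*F)))
a(N) + X = 2*(251/9)*(3 + 5*(251/9) + 24*(251/9)²)/(5 + 24*(251/9)) + 84117/8 = 2*(251/9)*(3 + 1255/9 + 24*(63001/81))/(5 + 2008/3) + 84117/8 = 2*(251/9)*(3 + 1255/9 + 504008/27)/(2023/3) + 84117/8 = 2*(251/9)*(3/2023)*(507854/27) + 84117/8 = 254942708/163863 + 84117/8 = 15823205635/1310904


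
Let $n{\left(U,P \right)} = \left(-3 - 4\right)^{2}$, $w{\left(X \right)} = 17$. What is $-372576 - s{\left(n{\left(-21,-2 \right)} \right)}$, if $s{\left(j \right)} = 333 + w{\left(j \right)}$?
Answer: $-372926$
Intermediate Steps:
$n{\left(U,P \right)} = 49$ ($n{\left(U,P \right)} = \left(-7\right)^{2} = 49$)
$s{\left(j \right)} = 350$ ($s{\left(j \right)} = 333 + 17 = 350$)
$-372576 - s{\left(n{\left(-21,-2 \right)} \right)} = -372576 - 350 = -372926$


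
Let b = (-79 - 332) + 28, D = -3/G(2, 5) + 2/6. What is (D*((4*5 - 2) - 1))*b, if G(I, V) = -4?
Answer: -84643/12 ≈ -7053.6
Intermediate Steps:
D = 13/12 (D = -3/(-4) + 2/6 = -3*(-¼) + 2*(⅙) = ¾ + ⅓ = 13/12 ≈ 1.0833)
b = -383 (b = -411 + 28 = -383)
(D*((4*5 - 2) - 1))*b = (13*((4*5 - 2) - 1)/12)*(-383) = (13*((20 - 2) - 1)/12)*(-383) = (13*(18 - 1)/12)*(-383) = ((13/12)*17)*(-383) = (221/12)*(-383) = -84643/12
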